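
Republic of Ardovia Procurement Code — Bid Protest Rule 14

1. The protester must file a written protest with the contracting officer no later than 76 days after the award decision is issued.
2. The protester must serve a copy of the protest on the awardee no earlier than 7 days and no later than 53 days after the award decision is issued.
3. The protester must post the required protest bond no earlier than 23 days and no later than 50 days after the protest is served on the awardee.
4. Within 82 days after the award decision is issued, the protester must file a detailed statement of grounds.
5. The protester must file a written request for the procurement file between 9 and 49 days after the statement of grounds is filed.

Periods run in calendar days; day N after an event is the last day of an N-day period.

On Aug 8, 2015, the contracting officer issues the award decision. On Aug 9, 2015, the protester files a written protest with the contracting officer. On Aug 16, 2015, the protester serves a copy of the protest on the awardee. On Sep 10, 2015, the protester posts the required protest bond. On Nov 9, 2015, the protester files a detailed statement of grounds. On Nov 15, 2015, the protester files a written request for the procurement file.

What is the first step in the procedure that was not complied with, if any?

Step 1: 76 days after Aug 8, 2015 (when the award decision is issued) is Oct 23, 2015; done Aug 9, 2015 — timely.
Step 2: the window is 7–53 days after Aug 8, 2015 (when the award decision is issued), so Aug 15, 2015 through Sep 30, 2015; done Aug 16, 2015, which is between those dates.
Step 3: the window is 23–50 days after Aug 16, 2015 (when the protest is served on the awardee), so Sep 8, 2015 through Oct 5, 2015; done Sep 10, 2015 — within the window.
Step 4: 82 days after Aug 8, 2015 (when the award decision is issued) is Oct 29, 2015; not done until Nov 9, 2015, 11 days after the deadline.

Step 4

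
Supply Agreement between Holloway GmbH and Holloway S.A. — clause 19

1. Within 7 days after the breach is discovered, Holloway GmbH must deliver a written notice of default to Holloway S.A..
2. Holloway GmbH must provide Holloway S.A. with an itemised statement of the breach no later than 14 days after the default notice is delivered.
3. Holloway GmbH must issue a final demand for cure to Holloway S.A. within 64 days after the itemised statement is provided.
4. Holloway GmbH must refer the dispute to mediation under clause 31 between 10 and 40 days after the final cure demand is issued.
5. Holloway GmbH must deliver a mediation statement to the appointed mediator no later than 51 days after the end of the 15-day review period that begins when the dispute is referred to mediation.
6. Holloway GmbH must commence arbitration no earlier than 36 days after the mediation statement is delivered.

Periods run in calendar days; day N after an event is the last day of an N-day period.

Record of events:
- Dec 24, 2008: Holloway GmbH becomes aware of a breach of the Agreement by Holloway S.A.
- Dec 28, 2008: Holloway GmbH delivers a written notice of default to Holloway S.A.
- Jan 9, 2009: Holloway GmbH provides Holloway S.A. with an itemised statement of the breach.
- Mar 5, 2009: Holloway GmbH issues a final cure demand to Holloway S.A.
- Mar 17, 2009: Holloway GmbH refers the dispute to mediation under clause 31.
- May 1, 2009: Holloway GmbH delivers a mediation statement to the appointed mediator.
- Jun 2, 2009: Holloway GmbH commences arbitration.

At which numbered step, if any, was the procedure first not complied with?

Step 6

(1) due by Dec 24, 2008 + 7 days = Dec 31, 2008; completed Dec 28, 2008, before the deadline.
(2) due by Dec 28, 2008 + 14 days = Jan 11, 2009; completed Jan 9, 2009, before the deadline.
(3) due by Jan 9, 2009 + 64 days = Mar 14, 2009; completed Mar 5, 2009, before the deadline.
(4) the permitted window runs from Mar 5, 2009 + 10 = Mar 15, 2009 to Mar 5, 2009 + 40 = Apr 14, 2009; Mar 17, 2009 falls inside that range.
(5) due by Apr 1, 2009 + 51 days = May 22, 2009; done May 1, 2009 — timely.
(6) permitted from May 1, 2009 + 36 days = Jun 6, 2009 onward; Jun 2, 2009 is 4 days before the earliest permitted date.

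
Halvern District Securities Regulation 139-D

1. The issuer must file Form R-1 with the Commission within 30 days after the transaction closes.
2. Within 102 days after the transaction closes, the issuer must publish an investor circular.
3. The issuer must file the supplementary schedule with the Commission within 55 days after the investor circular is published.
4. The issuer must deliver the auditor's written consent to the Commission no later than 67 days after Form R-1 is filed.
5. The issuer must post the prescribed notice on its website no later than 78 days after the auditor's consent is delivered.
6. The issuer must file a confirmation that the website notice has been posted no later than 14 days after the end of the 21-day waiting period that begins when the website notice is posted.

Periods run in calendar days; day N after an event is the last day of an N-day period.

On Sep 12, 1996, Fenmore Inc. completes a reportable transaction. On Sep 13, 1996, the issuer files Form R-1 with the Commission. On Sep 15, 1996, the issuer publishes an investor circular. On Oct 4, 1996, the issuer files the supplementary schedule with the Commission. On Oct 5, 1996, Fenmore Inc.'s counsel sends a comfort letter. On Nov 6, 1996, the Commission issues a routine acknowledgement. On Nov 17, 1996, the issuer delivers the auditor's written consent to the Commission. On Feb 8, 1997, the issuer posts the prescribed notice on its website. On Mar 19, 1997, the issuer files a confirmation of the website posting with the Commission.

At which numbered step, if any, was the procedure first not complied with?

Step 1: 30 days after Sep 12, 1996 (when the transaction closes) is Oct 12, 1996; completed Sep 13, 1996, before the deadline.
Step 2: 102 days after Sep 12, 1996 (when the transaction closes) is Dec 23, 1996; done Sep 15, 1996 — timely.
Step 3: 55 days after Sep 15, 1996 (when the investor circular is published) is Nov 9, 1996; done Oct 4, 1996 — timely.
Step 4: 67 days after Sep 13, 1996 (when Form R-1 is filed) is Nov 19, 1996; done Nov 17, 1996 — timely.
Step 5: 78 days after Nov 17, 1996 (when the auditor's consent is delivered) is Feb 3, 1997; not done until Feb 8, 1997, 5 days after the deadline.
No need to go further; step 5 was not satisfied.

Step 5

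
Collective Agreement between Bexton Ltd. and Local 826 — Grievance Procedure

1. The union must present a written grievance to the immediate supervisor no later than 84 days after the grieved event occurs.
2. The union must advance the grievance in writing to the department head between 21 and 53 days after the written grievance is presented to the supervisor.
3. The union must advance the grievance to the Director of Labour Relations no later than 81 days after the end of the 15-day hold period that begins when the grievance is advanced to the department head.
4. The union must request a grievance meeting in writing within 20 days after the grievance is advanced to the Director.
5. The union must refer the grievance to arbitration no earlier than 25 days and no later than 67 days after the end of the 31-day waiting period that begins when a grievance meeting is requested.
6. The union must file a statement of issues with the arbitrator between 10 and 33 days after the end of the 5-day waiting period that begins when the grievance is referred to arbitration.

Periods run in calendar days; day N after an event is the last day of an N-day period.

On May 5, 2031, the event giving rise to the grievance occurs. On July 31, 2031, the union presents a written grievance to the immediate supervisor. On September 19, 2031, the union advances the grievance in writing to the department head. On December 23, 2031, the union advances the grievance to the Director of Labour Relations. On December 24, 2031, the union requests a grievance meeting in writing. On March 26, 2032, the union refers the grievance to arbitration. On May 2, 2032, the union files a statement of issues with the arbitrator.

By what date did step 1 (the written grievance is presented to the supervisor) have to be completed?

Step 1 runs from May 5, 2031, when the grieved event occurs. 84 days after May 5, 2031 is July 28, 2031.

July 28, 2031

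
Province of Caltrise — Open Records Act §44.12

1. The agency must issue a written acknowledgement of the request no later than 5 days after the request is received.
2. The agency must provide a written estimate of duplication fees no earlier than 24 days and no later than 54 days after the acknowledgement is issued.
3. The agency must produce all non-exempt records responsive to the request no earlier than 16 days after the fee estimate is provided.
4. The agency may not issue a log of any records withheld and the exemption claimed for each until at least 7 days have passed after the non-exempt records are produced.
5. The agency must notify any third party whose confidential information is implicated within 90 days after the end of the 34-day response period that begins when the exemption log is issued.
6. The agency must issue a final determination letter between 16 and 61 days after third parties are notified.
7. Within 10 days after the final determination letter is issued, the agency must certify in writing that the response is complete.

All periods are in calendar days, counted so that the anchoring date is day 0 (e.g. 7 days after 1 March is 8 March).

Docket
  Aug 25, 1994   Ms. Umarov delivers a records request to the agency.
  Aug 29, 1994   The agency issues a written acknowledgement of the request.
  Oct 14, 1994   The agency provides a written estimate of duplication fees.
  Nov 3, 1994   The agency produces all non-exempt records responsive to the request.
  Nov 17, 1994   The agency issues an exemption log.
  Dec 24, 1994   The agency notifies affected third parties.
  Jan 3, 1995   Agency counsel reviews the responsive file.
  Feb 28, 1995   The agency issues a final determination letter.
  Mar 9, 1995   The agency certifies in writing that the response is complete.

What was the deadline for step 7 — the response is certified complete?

Mar 10, 1995

Step 7 runs from Feb 28, 1995, when the final determination letter is issued. 10 days after Feb 28, 1995 is Mar 10, 1995.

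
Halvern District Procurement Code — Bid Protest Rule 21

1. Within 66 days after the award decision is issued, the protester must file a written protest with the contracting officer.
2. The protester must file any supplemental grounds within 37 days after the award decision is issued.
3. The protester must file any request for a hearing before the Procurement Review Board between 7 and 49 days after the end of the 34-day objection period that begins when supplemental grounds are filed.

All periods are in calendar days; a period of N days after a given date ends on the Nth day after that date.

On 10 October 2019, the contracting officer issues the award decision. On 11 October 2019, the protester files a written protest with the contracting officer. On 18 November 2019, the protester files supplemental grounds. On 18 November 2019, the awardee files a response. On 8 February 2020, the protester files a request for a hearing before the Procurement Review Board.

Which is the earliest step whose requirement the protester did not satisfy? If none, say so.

Step 1: 66 days after 10 October 2019 (when the award decision is issued) is 15 December 2019; done 11 October 2019 — timely.
Step 2: 37 days after 10 October 2019 (when the award decision is issued) is 16 November 2019; done 18 November 2019 — 2 days late.

Step 2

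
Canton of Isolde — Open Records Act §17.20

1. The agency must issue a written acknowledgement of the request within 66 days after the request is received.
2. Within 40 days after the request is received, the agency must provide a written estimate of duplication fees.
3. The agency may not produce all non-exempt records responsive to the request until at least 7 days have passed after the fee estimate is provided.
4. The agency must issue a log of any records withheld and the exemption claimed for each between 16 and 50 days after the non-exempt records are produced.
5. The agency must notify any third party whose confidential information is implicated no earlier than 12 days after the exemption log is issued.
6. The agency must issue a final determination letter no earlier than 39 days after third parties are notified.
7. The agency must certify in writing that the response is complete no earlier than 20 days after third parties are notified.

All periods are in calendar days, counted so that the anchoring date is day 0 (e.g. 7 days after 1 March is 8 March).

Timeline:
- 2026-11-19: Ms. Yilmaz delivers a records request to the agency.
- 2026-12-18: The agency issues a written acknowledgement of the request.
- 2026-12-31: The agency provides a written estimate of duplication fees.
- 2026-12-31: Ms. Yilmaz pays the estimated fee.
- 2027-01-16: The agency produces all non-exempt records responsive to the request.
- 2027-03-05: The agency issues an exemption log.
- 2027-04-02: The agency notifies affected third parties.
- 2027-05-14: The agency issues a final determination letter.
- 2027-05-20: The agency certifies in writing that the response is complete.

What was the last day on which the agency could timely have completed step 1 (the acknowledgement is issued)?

Step 1 runs from 2026-11-19, when the request is received. 66 days after 2026-11-19 is 2027-01-24.

2027-01-24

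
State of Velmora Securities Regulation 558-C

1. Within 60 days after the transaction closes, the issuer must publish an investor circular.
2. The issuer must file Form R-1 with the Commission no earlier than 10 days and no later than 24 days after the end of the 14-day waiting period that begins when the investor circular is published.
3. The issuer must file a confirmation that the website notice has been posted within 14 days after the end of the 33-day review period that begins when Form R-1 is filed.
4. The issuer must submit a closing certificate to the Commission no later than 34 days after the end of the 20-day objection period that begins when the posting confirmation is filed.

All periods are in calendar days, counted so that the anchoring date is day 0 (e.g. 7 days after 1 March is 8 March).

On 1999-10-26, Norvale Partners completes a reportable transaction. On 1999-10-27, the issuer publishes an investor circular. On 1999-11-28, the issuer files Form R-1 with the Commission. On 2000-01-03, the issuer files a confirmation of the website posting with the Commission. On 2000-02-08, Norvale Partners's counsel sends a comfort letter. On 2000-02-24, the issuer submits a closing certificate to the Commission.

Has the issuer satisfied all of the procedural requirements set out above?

Step 1 — counting 60 days from 1999-10-26 (when the transaction closes) gives a deadline of 1999-12-25; done 1999-10-27 — timely.
Step 2 — 10 and 24 days from 1999-11-10 (end of the 14-day waiting period, which began when the investor circular is published on 1999-10-27) are 1999-11-20 and 1999-12-04 respectively; done 1999-11-28, which is between those dates.
Step 3 — counting 14 days from 1999-12-31 (end of the 33-day review period, which began when Form R-1 is filed on 1999-11-28) gives a deadline of 2000-01-14; done 2000-01-03 — timely.
Step 4 — counting 34 days from 2000-01-23 (end of the 20-day objection period, which began when the posting confirmation is filed on 2000-01-03) gives a deadline of 2000-02-26; done 2000-02-24 — timely.

Yes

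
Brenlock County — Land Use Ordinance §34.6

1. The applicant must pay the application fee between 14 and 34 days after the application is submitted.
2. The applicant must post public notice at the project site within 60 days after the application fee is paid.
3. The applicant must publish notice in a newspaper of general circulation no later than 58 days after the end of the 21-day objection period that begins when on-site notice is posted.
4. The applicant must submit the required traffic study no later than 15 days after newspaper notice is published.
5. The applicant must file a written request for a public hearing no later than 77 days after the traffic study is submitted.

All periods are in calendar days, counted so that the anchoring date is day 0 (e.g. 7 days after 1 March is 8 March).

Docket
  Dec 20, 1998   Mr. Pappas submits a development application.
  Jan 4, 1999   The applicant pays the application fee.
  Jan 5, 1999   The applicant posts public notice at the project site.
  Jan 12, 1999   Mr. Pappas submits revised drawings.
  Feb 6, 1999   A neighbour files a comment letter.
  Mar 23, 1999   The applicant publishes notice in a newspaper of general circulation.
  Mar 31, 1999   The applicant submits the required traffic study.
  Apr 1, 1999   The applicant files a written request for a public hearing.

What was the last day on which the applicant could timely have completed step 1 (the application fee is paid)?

Step 1 runs from Dec 20, 1998, when the application is submitted. The window is 14–34 days after Dec 20, 1998; it closes on Jan 23, 1999.

Jan 23, 1999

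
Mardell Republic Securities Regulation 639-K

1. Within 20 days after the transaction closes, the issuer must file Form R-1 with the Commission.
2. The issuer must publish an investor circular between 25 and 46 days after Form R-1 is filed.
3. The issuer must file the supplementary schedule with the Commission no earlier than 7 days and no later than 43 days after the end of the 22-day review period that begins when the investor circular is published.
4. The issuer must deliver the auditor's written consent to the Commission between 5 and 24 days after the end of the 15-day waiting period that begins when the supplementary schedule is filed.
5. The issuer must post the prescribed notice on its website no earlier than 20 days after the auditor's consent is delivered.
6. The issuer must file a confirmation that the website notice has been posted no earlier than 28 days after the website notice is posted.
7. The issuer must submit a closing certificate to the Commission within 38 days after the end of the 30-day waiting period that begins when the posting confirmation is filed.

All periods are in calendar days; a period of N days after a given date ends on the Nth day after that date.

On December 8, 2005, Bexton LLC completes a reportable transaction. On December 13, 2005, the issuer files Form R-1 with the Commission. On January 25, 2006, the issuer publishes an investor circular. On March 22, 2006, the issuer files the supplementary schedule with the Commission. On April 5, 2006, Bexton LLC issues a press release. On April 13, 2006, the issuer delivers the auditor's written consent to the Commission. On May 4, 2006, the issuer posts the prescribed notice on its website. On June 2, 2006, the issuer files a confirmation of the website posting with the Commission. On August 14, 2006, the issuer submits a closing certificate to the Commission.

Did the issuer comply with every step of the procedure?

Step 1 — counting 20 days from December 8, 2005 (when the transaction closes) gives a deadline of December 28, 2005; completed December 13, 2005, before the deadline.
Step 2 — 25 and 46 days from December 13, 2005 (when Form R-1 is filed) are January 7, 2006 and January 28, 2006 respectively; done January 25, 2006 — within the window.
Step 3 — 7 and 43 days from February 16, 2006 (end of the 22-day review period, which began when the investor circular is published on January 25, 2006) are February 23, 2006 and March 31, 2006 respectively; done March 22, 2006 — within the window.
Step 4 — 5 and 24 days from April 6, 2006 (end of the 15-day waiting period, which began when the supplementary schedule is filed on March 22, 2006) are April 11, 2006 and April 30, 2006 respectively; done April 13, 2006 — within the window.
Step 5 — must wait 20 days from April 13, 2006 (when the auditor's consent is delivered), so not before May 3, 2006; done May 4, 2006, after the minimum wait.
Step 6 — must wait 28 days from May 4, 2006 (when the website notice is posted), so not before June 1, 2006; done June 2, 2006 — permitted.
Step 7 — counting 38 days from July 2, 2006 (end of the 30-day waiting period, which began when the posting confirmation is filed on June 2, 2006) gives a deadline of August 9, 2006; August 14, 2006 misses that deadline by 5 days.

No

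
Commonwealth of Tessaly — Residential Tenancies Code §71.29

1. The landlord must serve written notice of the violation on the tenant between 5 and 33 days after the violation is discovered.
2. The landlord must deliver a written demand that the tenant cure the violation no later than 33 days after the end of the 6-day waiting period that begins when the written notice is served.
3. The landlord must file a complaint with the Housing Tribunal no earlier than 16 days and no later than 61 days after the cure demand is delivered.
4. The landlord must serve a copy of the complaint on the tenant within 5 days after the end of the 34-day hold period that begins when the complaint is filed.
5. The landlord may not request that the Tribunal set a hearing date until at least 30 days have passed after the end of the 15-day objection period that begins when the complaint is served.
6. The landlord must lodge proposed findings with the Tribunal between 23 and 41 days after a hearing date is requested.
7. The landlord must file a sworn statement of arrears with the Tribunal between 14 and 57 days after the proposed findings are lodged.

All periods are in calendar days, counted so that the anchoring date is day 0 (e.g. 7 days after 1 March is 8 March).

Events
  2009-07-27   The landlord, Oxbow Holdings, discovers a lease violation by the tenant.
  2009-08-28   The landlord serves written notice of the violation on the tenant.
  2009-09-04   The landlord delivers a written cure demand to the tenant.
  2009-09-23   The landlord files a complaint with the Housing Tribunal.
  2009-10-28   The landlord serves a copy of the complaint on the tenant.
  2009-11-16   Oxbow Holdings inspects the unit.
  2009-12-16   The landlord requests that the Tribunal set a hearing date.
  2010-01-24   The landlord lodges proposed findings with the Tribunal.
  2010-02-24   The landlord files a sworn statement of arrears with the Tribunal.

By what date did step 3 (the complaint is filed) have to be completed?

Step 3 runs from 2009-09-04, when the cure demand is delivered. The window is 16–61 days after 2009-09-04; it closes on 2009-11-04.

2009-11-04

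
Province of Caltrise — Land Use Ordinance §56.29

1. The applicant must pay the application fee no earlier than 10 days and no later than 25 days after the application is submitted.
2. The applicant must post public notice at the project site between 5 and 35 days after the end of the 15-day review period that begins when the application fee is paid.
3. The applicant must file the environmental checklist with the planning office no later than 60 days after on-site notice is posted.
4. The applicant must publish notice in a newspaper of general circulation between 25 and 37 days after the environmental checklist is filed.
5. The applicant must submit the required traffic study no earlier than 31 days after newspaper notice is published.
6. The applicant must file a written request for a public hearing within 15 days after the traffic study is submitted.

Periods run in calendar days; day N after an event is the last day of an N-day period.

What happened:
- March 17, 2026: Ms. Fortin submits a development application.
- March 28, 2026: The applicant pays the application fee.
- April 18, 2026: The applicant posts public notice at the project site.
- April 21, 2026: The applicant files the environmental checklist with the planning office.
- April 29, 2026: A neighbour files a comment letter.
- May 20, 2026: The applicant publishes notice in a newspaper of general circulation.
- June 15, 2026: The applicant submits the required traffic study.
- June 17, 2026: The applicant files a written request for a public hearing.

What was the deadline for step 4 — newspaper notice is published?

Step 4 runs from April 21, 2026, when the environmental checklist is filed. The window is 25–37 days after April 21, 2026; it closes on May 28, 2026.

May 28, 2026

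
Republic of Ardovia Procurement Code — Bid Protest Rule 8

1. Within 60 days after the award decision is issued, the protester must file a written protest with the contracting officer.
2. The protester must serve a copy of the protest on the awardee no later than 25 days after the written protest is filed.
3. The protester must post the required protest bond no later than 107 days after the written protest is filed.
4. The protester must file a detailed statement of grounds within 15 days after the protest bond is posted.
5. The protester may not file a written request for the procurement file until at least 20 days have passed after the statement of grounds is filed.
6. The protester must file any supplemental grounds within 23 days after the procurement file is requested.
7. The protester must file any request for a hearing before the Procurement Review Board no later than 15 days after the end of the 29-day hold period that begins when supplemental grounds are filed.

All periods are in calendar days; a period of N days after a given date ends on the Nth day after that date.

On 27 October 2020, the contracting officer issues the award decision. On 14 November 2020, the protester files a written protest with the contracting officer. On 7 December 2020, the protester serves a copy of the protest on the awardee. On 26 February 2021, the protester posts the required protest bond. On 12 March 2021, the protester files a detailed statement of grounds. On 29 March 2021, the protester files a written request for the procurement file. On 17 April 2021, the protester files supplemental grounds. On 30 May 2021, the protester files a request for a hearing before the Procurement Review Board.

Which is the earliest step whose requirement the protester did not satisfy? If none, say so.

Step 1: 60 days after 27 October 2020 (when the award decision is issued) is 26 December 2020; 14 November 2020 is within that limit.
Step 2: 25 days after 14 November 2020 (when the written protest is filed) is 9 December 2020; completed 7 December 2020, before the deadline.
Step 3: 107 days after 14 November 2020 (when the written protest is filed) is 1 March 2021; completed 26 February 2021, before the deadline.
Step 4: 15 days after 26 February 2021 (when the protest bond is posted) is 13 March 2021; done 12 March 2021 — timely.
Step 5: the earliest permitted date is 20 days after 12 March 2021 (when the statement of grounds is filed), i.e. 1 April 2021; 29 March 2021 is 3 days before the earliest permitted date.
Later steps need not be reached.

Step 5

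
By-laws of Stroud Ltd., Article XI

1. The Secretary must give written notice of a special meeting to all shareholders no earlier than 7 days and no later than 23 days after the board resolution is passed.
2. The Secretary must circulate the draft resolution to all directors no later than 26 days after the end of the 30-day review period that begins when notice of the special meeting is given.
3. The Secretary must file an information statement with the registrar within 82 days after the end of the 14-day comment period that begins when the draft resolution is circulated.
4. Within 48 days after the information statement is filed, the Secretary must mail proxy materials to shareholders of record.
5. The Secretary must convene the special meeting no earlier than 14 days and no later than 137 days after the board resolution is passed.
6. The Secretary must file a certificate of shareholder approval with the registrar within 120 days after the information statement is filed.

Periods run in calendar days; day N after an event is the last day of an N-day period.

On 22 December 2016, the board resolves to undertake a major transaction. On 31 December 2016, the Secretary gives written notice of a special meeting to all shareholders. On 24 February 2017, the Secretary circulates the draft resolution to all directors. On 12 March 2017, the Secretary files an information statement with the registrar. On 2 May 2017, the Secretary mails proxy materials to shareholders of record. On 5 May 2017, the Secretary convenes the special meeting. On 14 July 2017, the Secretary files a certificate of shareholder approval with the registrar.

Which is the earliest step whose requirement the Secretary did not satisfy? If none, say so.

Step 4

Step 1: the window is 7–23 days after 22 December 2016 (when the board resolution is passed), so 29 December 2016 through 14 January 2017; done 31 December 2016, which is between those dates.
Step 2: 26 days after 30 January 2017 (end of the 30-day review period, which began when notice of the special meeting is given on 31 December 2016) is 25 February 2017; done 24 February 2017 — timely.
Step 3: 82 days after 10 March 2017 (end of the 14-day comment period, which began when the draft resolution is circulated on 24 February 2017) is 31 May 2017; done 12 March 2017 — timely.
Step 4: 48 days after 12 March 2017 (when the information statement is filed) is 29 April 2017; done 2 May 2017 — 3 days late.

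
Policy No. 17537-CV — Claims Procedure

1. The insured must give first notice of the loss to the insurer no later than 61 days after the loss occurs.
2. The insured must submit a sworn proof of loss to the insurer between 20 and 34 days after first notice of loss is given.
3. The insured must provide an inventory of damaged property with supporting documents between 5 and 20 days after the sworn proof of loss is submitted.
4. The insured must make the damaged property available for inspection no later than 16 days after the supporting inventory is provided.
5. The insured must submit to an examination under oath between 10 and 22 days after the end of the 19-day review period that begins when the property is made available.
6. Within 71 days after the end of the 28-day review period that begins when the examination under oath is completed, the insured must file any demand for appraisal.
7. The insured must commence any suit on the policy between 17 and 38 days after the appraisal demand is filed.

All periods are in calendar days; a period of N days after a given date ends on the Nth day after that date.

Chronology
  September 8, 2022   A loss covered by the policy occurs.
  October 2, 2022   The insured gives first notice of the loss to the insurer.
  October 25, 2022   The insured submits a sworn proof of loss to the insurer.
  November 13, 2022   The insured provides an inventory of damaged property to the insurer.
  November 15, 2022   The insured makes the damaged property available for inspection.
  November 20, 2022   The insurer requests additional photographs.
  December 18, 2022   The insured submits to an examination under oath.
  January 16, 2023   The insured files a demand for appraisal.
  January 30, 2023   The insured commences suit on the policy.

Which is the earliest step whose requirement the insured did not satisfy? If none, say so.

(1) due by September 8, 2022 + 61 days = November 8, 2022; October 2, 2022 is within that limit.
(2) the permitted window runs from October 2, 2022 + 20 = October 22, 2022 to October 2, 2022 + 34 = November 5, 2022; done October 25, 2022 — within the window.
(3) the permitted window runs from October 25, 2022 + 5 = October 30, 2022 to October 25, 2022 + 20 = November 14, 2022; done November 13, 2022, which is between those dates.
(4) due by November 13, 2022 + 16 days = November 29, 2022; November 15, 2022 is within that limit.
(5) the permitted window runs from December 4, 2022 + 10 = December 14, 2022 to December 4, 2022 + 22 = December 26, 2022; done December 18, 2022 — within the window.
(6) due by January 15, 2023 + 71 days = March 27, 2023; done January 16, 2023 — timely.
(7) the permitted window runs from January 16, 2023 + 17 = February 2, 2023 to January 16, 2023 + 38 = February 23, 2023; January 30, 2023 is 3 days too early.
Later steps need not be reached.

Step 7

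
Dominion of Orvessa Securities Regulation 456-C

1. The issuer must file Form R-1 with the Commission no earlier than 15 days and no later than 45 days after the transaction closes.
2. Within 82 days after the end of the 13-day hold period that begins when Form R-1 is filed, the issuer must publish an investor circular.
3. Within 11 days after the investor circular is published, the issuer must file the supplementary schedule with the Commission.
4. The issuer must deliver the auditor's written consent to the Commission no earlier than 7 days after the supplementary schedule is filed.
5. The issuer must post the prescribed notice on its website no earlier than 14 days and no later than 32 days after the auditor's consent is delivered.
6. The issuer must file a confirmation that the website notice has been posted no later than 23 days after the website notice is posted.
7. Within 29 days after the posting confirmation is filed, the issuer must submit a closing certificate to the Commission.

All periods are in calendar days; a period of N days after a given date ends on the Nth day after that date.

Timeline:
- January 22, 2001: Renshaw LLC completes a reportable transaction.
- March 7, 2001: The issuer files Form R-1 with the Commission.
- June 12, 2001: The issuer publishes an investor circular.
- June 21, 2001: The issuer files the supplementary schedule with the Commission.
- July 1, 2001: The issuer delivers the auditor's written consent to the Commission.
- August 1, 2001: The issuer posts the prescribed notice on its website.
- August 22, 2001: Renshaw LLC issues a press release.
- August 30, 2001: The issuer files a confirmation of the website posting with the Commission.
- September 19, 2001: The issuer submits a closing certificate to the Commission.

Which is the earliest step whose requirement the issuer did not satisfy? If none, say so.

Step 1: the window is 15–45 days after January 22, 2001 (when the transaction closes), so February 6, 2001 through March 8, 2001; done March 7, 2001, which is between those dates.
Step 2: 82 days after March 20, 2001 (end of the 13-day hold period, which began when Form R-1 is filed on March 7, 2001) is June 10, 2001; done June 12, 2001 — 2 days late.

Step 2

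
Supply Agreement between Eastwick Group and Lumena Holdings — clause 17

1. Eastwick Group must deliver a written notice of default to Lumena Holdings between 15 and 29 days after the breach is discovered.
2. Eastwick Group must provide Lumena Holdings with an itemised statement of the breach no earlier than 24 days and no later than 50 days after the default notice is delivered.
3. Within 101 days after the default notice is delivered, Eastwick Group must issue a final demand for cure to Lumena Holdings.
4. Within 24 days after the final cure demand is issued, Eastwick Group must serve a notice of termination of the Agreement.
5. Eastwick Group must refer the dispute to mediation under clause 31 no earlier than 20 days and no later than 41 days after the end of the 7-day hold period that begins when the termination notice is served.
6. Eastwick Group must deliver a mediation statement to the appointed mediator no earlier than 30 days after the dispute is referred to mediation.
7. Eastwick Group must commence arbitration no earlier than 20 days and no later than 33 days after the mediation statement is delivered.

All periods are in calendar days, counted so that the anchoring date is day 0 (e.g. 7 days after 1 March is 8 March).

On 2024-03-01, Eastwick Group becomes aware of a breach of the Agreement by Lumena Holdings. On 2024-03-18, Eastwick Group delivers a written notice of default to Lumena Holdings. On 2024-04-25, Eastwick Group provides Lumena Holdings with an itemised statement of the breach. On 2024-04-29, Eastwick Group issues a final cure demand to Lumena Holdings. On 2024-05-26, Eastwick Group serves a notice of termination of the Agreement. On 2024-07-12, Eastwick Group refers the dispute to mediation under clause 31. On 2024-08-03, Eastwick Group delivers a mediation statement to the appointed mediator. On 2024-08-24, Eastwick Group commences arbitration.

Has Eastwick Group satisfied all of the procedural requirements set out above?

No

Step 1 — 15 and 29 days from 2024-03-01 (when the breach is discovered) are 2024-03-16 and 2024-03-30 respectively; done 2024-03-18 — within the window.
Step 2 — 24 and 50 days from 2024-03-18 (when the default notice is delivered) are 2024-04-11 and 2024-05-07 respectively; done 2024-04-25 — within the window.
Step 3 — counting 101 days from 2024-03-18 (when the default notice is delivered) gives a deadline of 2024-06-27; done 2024-04-29 — timely.
Step 4 — counting 24 days from 2024-04-29 (when the final cure demand is issued) gives a deadline of 2024-05-23; not done until 2024-05-26, 3 days after the deadline.
The analysis stops there.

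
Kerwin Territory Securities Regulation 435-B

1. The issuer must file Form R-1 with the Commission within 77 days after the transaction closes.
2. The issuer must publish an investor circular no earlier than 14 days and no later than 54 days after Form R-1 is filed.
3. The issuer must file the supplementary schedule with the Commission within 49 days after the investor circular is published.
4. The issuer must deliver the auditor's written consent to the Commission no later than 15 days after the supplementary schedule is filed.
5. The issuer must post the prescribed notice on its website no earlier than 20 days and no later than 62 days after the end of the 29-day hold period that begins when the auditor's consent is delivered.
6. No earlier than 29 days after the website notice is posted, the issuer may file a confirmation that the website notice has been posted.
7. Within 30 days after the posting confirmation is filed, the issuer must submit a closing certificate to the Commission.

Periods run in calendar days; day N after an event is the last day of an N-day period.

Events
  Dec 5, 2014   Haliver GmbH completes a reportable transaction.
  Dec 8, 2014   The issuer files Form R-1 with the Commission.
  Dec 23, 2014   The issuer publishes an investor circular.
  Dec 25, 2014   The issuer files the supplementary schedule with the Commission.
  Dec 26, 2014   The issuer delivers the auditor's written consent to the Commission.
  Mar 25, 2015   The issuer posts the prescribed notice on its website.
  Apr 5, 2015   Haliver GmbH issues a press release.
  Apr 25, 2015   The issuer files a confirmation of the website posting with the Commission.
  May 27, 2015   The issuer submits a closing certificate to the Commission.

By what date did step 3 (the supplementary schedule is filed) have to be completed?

Step 3 runs from Dec 23, 2014, when the investor circular is published. 49 days after Dec 23, 2014 is Feb 10, 2015.

Feb 10, 2015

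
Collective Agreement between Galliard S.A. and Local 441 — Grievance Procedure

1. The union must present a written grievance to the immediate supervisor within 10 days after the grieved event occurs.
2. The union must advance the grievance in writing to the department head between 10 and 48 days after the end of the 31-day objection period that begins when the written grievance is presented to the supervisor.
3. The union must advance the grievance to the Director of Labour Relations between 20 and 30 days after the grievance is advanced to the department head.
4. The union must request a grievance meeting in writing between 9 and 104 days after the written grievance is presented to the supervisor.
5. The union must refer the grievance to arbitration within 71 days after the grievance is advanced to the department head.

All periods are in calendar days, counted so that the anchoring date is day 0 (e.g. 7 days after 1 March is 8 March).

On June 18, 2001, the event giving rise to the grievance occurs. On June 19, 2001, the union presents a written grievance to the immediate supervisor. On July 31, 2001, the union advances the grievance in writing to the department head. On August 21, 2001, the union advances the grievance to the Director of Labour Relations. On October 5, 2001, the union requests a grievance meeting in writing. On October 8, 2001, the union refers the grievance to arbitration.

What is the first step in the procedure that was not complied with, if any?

Step 1: 10 days after June 18, 2001 (when the grieved event occurs) is June 28, 2001; done June 19, 2001 — timely.
Step 2: the window is 10–48 days after July 20, 2001 (end of the 31-day objection period, which began when the written grievance is presented to the supervisor on June 19, 2001), so July 30, 2001 through September 6, 2001; July 31, 2001 falls inside that range.
Step 3: the window is 20–30 days after July 31, 2001 (when the grievance is advanced to the department head), so August 20, 2001 through August 30, 2001; done August 21, 2001, which is between those dates.
Step 4: the window is 9–104 days after June 19, 2001 (when the written grievance is presented to the supervisor), so June 28, 2001 through October 1, 2001; October 5, 2001 is 4 days past the end of the window.
No need to go further; step 4 was not satisfied.

Step 4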